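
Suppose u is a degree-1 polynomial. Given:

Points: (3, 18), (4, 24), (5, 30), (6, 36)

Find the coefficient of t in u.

6

First differences: 6, 6, 6.
Level-1 differences are constant, so u has degree 1.
Fitting a degree-1 polynomial gives u(t) = 6t.
The coefficient of t is 6.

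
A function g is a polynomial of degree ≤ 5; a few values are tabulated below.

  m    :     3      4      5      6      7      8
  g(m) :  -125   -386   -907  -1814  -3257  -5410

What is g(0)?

Write g(m) = am^5 + bm^4 + cm³ + dm² + em + p; the 6 given values yield a linear system in the 6 coefficients.
Solving, the leading coefficient vanishes, and g(m) = -m^4 - 3m³ + 3m² + 4m - 2.
Then g(0) = -2.

-2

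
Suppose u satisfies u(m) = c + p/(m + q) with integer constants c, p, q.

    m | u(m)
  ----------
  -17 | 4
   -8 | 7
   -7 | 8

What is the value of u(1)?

-8

(u(m) − c)(m + q) = p for each data point; the three points give a linear system in c and q, then p follows.
Solving: c = 2, q = 2, p = -30, so u(m) = 2 − 30/(m + 2).
Then u(1) = 2 − 30/3 = -8.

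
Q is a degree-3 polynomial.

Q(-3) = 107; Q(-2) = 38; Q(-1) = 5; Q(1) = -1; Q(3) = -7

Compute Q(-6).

Write Q(x) = ax³ + bx² + cx + d; the 5 given values yield a linear system in the 4 coefficients.
Solving, Q(x) = -2x³ + 6x² - x - 4.
Then Q(-6) = 650.

650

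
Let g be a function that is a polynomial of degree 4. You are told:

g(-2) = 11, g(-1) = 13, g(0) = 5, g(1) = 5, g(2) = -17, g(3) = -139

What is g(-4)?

First differences: 2, -8, 0, -22, -122. Second differences: -10, 8, -22, -100. Third differences: 18, -30, -78. Fourth differences: -48, -48.
Level-4 differences are constant, so g has degree 4.
Fitting a degree-4 polynomial gives g(t) = -2t^4 - t³ + 6t² - 3t + 5.
Then g(-4) = -335.

-335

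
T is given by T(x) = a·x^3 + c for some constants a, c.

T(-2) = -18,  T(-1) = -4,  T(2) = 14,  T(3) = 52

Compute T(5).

248

From T(-2) = -18 and T(-1) = -4: -8a + c = -18 and -1a + c = -4.
Subtracting: 7a = 14, so a = 2; then c = -18 − 2·(-8) = -2.
So T(x) = 2x³ − 2, and T(5) = 248.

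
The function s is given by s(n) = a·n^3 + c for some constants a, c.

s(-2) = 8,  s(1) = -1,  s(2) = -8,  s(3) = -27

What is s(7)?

-343

From s(-2) = 8 and s(1) = -1: -8a + c = 8 and 1a + c = -1.
Subtracting: 9a = -9, so a = -1; then c = 8 − (-1)·(-8) = 0.
So s(n) = -1n³ + 0, and s(7) = -343.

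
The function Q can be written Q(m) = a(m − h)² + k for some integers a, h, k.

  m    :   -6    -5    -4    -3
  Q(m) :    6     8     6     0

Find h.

-5

First differences 2, -2, -6; second difference -4 = 2a, so a = -2.
Expanding, the m-coefficient is −2ah = 4h; matching it to the data gives h = -5, and then k = 8.
So Q(m) = -2(m + 5)² + 8.
Hence h = -5.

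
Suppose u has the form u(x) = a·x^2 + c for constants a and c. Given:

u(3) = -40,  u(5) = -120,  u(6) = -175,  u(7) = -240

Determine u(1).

From u(3) = -40 and u(5) = -120: 9a + c = -40 and 25a + c = -120.
Subtracting: 16a = -80, so a = -5; then c = -40 − (-5)·9 = 5.
So u(x) = -5x² + 5, and u(1) = 0.

0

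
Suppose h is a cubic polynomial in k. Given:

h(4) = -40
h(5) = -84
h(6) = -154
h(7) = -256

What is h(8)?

Write h(k) = ak³ + bk² + ck + d; the 4 given values yield a linear system in the 4 coefficients.
Solving, h(k) = -k³ + 2k² - k - 4.
Then h(8) = -396.

-396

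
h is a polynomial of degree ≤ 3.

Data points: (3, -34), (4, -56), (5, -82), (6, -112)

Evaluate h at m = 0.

Write h(m) = am³ + bm² + cm + d; the 4 given values yield a linear system in the 4 coefficients.
Solving, the leading coefficient vanishes, and h(m) = -2m² - 8m + 8.
Then h(0) = 8.

8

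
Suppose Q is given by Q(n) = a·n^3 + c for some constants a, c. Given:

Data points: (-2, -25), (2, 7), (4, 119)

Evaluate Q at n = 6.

423

From Q(-2) = -25 and Q(2) = 7: -8a + c = -25 and 8a + c = 7.
Subtracting: 16a = 32, so a = 2; then c = -25 − 2·(-8) = -9.
So Q(n) = 2n³ − 9, and Q(6) = 423.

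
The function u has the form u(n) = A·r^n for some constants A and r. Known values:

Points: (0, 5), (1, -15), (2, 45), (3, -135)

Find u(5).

Consecutive ratio: -15/5 = -3, and 45/(-15) = -3, so r = -3.
Then A·(-3)^0 = 5 gives A = 5, and u(n) = 5·(-3)^n.
u(5) = 5·(-3)^5 = -1215.

-1215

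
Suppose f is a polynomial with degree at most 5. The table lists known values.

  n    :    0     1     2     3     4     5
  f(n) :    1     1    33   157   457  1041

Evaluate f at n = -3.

First differences: 0, 32, 124, 300, 584. Second differences: 32, 92, 176, 284. Third differences: 60, 84, 108. Fourth differences: 24, 24.
Level-4 differences are constant, so f has degree 4.
Fitting a degree-4 polynomial gives f(n) = n^4 + 4n³ - 3n² - 2n + 1.
Then f(-3) = -47.

-47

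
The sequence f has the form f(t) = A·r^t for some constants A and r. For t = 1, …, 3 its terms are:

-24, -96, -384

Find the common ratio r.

Consecutive ratio: -96/(-24) = 4, and -384/(-96) = 4, so r = 4.
Then A·4^1 = -24 gives A = -6, and f(t) = -6·4^t.

4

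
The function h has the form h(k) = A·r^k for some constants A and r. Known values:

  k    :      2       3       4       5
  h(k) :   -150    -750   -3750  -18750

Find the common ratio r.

Consecutive ratio: -750/(-150) = 5, and -3750/(-750) = 5, so r = 5.
Then A·5^2 = -150 gives A = -6, and h(k) = -6·5^k.

5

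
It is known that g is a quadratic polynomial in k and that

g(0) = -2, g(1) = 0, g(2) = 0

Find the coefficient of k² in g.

-1

Write g(k) = ak² + bk + c; the 3 given values yield a linear system in the 3 coefficients.
Solving, g(k) = -k² + 3k - 2.
The coefficient of k² is -1.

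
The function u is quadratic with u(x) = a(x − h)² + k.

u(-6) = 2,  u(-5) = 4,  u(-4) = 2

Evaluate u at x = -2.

-14

First differences 2, -2; second difference -4 = 2a, so a = -2.
Expanding, the x-coefficient is −2ah = 4h; matching it to the data gives h = -5, and then k = 4.
So u(x) = -2(x + 5)² + 4.
u(-2) = -2·3² + 4 = -14.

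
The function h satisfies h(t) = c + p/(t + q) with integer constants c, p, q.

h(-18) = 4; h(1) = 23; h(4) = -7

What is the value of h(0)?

(h(t) − c)(t + q) = p for each data point; the three points give a linear system in c and q, then p follows.
Solving: c = 3, q = -2, p = -20, so h(t) = 3 − 20/(t − 2).
Then h(0) = 3 − 20/(-2) = 13.

13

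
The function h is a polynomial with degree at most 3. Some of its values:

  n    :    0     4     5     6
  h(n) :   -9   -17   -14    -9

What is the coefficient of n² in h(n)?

Write h(n) = an³ + bn² + cn + d; the 4 given values yield a linear system in the 4 coefficients.
Solving, the leading coefficient vanishes, and h(n) = n² - 6n - 9.
The coefficient of n² is 1.

1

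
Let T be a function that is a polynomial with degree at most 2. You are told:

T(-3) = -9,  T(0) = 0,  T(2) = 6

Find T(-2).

Write T(k) = ak² + bk + c; the 3 given values yield a linear system in the 3 coefficients.
Solving, the leading coefficient vanishes, and T(k) = 3k.
Then T(-2) = -6.

-6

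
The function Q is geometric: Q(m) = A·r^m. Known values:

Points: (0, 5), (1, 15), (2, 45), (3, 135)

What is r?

Consecutive ratio: 15/5 = 3, and 45/15 = 3, so r = 3.
Then A·3^0 = 5 gives A = 5, and Q(m) = 5·3^m.

3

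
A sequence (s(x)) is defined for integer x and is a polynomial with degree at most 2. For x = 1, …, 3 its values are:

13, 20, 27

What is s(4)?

34

Write s(x) = ax² + bx + c; the 3 given values yield a linear system in the 3 coefficients.
Solving, the leading coefficient vanishes, and s(x) = 7x + 6.
Then s(4) = 34.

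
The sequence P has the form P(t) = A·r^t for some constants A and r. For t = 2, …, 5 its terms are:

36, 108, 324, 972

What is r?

3

Consecutive ratio: 108/36 = 3, and 324/108 = 3, so r = 3.
Then A·3^2 = 36 gives A = 4, and P(t) = 4·3^t.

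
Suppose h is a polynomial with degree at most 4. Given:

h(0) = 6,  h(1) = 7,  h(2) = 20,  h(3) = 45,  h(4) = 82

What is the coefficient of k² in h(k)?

First differences: 1, 13, 25, 37. Second differences: 12, 12, 12.
Level-2 differences are constant, so h has degree 2.
Fitting a degree-2 polynomial gives h(k) = 6k² - 5k + 6.
The coefficient of k² is 6.

6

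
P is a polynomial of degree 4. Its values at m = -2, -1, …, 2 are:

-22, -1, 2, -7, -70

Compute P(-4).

-382

Write P(m) = am^4 + bm³ + cm² + dm + e; the 5 given values yield a linear system in the 5 coefficients.
Solving, P(m) = -2m^4 - 3m³ - 4m² + 2.
Then P(-4) = -382.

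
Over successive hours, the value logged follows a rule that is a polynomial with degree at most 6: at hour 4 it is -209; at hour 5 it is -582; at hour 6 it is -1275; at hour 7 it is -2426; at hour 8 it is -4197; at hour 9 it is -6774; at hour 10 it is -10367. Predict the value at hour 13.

Write the value at k as h(k).
First differences: -373, -693, -1151, -1771, -2577, -3593. Second differences: -320, -458, -620, -806, -1016. Third differences: -138, -162, -186, -210. Fourth differences: -24, -24, -24.
Level-4 differences are constant, so h has degree 4.
Fitting a degree-4 polynomial gives h(k) = -k^4 - k³ + 6k² + 3k + 3.
Then h(13) = -29702.

-29702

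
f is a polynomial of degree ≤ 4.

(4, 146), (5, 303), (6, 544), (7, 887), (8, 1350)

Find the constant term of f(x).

-2

First differences: 157, 241, 343, 463. Second differences: 84, 102, 120. Third differences: 18, 18.
Level-3 differences are constant, so f has degree 3.
Fitting a degree-3 polynomial gives f(x) = 3x³ - 3x² + x - 2.
The constant term is f(0) = -2.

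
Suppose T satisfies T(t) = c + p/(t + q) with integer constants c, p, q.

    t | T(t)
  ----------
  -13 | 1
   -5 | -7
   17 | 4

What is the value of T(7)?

(T(t) − c)(t + q) = p for each data point; the three points give a linear system in c and q, then p follows.
Solving: c = 3, q = 3, p = 20, so T(t) = 3 + 20/(t + 3).
Then T(7) = 3 + 20/10 = 5.

5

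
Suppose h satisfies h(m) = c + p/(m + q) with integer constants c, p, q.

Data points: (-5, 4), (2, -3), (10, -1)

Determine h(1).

(h(m) − c)(m + q) = p for each data point; the three points give a linear system in c and q, then p follows.
Solving: c = 0, q = 2, p = -12, so h(m) = -12/(m + 2).
Then h(1) = 0 − 12/3 = -4.

-4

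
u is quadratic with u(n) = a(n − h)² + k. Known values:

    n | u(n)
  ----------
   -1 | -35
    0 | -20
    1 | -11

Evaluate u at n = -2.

-56

First differences 15, 9; second difference -6 = 2a, so a = -3.
Expanding, the n-coefficient is −2ah = 6h; matching it to the data gives h = 2, and then k = -8.
So u(n) = -3(n − 2)² − 8.
u(-2) = -3·(-4)² − 8 = -56.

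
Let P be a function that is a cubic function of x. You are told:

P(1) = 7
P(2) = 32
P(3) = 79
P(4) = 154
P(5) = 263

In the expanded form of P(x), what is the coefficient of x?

Write P(x) = ax³ + bx² + cx + d; the 5 given values yield a linear system in the 4 coefficients.
Solving, P(x) = x³ + 5x² + 3x - 2.
The coefficient of x is 3.

3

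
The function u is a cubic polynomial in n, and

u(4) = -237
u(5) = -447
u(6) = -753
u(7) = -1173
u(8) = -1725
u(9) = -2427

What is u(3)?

First differences: -210, -306, -420, -552, -702. Second differences: -96, -114, -132, -150. Third differences: -18, -18, -18.
Level-3 differences are constant, so u has degree 3.
Fitting a degree-3 polynomial gives u(n) = -3n³ - 3n² + 3.
Then u(3) = -105.

-105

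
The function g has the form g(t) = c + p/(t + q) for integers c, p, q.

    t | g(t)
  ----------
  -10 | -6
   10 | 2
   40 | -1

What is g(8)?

3

(g(t) − c)(t + q) = p for each data point; the three points give a linear system in c and q, then p follows.
Solving: c = -2, q = 0, p = 40, so g(t) = -2 + 40/(t + 0).
Then g(8) = -2 + 40/8 = 3.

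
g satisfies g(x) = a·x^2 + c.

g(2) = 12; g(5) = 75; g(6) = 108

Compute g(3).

27

From g(2) = 12 and g(5) = 75: 4a + c = 12 and 25a + c = 75.
Subtracting: 21a = 63, so a = 3; then c = 12 − 3·4 = 0.
So g(x) = 3x² + 0, and g(3) = 27.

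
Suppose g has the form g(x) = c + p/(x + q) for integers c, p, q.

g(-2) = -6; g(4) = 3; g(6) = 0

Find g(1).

-15

(g(x) − c)(x + q) = p for each data point; the three points give a linear system in c and q, then p follows.
Solving: c = -3, q = -2, p = 12, so g(x) = -3 + 12/(x − 2).
Then g(1) = -3 + 12/(-1) = -15.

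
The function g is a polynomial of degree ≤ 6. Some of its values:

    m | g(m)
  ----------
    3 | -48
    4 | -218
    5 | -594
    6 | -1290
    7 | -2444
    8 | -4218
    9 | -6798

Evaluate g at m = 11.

First differences: -170, -376, -696, -1154, -1774, -2580. Second differences: -206, -320, -458, -620, -806. Third differences: -114, -138, -162, -186. Fourth differences: -24, -24, -24.
Level-4 differences are constant, so g has degree 4.
Fitting a degree-4 polynomial gives g(m) = -m^4 - m³ + 6m² + 6.
Then g(11) = -15240.

-15240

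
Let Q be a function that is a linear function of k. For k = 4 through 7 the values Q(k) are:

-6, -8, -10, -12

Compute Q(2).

First differences: -2, -2, -2.
Level-1 differences are constant, so Q has degree 1.
Fitting a degree-1 polynomial gives Q(k) = -2k + 2.
Then Q(2) = -2.

-2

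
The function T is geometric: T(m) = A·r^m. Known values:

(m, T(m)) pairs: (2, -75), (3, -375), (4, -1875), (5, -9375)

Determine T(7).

Consecutive ratio: -375/(-75) = 5, and -1875/(-375) = 5, so r = 5.
Then A·5^2 = -75 gives A = -3, and T(m) = -3·5^m.
T(7) = -3·5^7 = -234375.

-234375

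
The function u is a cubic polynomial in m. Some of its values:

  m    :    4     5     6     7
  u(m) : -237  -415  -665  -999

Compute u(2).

-49

Write u(m) = am³ + bm² + cm + d; the 4 given values yield a linear system in the 4 coefficients.
Solving, u(m) = -2m³ - 6m² - 2m - 5.
Then u(2) = -49.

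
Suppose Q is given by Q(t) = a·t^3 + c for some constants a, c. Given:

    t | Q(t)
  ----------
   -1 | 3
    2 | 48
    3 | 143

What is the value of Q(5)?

633

From Q(-1) = 3 and Q(2) = 48: -1a + c = 3 and 8a + c = 48.
Subtracting: 9a = 45, so a = 5; then c = 3 − 5·(-1) = 8.
So Q(t) = 5t³ + 8, and Q(5) = 633.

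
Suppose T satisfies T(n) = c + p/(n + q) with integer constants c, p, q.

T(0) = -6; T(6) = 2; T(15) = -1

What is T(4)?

(T(n) − c)(n + q) = p for each data point; the three points give a linear system in c and q, then p follows.
Solving: c = -2, q = -3, p = 12, so T(n) = -2 + 12/(n − 3).
Then T(4) = -2 + 12/1 = 10.

10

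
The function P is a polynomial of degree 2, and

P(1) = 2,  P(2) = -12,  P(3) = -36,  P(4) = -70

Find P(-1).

0

First differences: -14, -24, -34. Second differences: -10, -10.
Level-2 differences are constant, so P has degree 2.
Fitting a degree-2 polynomial gives P(x) = -5x² + x + 6.
Then P(-1) = 0.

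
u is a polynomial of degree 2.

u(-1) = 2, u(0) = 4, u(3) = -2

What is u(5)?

Write u(t) = at² + bt + c; the 3 given values yield a linear system in the 3 coefficients.
Solving, u(t) = -t² + t + 4.
Then u(5) = -16.

-16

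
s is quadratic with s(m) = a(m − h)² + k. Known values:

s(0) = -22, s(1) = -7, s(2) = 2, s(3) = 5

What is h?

3

First differences 15, 9, 3; second difference -6 = 2a, so a = -3.
Expanding, the m-coefficient is −2ah = 6h; matching it to the data gives h = 3, and then k = 5.
So s(m) = -3(m − 3)² + 5.
Hence h = 3.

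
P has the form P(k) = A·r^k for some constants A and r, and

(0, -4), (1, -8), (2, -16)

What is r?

2

Consecutive ratio: -8/(-4) = 2, and -16/(-8) = 2, so r = 2.
Then A·2^0 = -4 gives A = -4, and P(k) = -4·2^k.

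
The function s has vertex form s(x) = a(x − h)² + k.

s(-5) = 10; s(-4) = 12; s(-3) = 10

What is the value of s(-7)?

-6

First differences 2, -2; second difference -4 = 2a, so a = -2.
Expanding, the x-coefficient is −2ah = 4h; matching it to the data gives h = -4, and then k = 12.
So s(x) = -2(x + 4)² + 12.
s(-7) = -2·(-3)² + 12 = -6.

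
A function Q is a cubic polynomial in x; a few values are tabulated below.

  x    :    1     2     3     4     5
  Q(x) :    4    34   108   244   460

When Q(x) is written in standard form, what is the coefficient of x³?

3

Write Q(x) = ax³ + bx² + cx + d; the 5 given values yield a linear system in the 4 coefficients.
Solving, Q(x) = 3x³ + 4x² - 3x.
The coefficient of x³ is 3.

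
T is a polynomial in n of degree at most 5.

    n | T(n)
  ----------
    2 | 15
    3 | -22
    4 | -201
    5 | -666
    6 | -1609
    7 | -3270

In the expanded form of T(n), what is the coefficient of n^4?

-2

First differences: -37, -179, -465, -943, -1661. Second differences: -142, -286, -478, -718. Third differences: -144, -192, -240. Fourth differences: -48, -48.
Level-4 differences are constant, so T has degree 4.
Fitting a degree-4 polynomial gives T(n) = -2n^4 + 4n³ + 3n² + 2n - 1.
The coefficient of n^4 is -2.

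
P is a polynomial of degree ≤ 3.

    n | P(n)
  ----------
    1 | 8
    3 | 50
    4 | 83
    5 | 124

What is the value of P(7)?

Write P(n) = an³ + bn² + cn + d; the 4 given values yield a linear system in the 4 coefficients.
Solving, the leading coefficient vanishes, and P(n) = 4n² + 5n - 1.
Then P(7) = 230.

230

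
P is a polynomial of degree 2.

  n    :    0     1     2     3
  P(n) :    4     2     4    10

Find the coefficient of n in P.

First differences: -2, 2, 6. Second differences: 4, 4.
Level-2 differences are constant, so P has degree 2.
Fitting a degree-2 polynomial gives P(n) = 2n² - 4n + 4.
The coefficient of n is -4.

-4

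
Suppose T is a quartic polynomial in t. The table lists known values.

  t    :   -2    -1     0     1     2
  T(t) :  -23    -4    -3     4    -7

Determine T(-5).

Write T(t) = at^4 + bt³ + ct² + dt + e; the 5 given values yield a linear system in the 5 coefficients.
Solving, T(t) = -2t^4 + 5t² + 4t - 3.
Then T(-5) = -1148.

-1148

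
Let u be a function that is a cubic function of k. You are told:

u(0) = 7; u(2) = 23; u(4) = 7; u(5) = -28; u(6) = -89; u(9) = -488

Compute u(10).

-713

Write u(k) = ak³ + bk² + ck + d; the 6 given values yield a linear system in the 4 coefficients.
Solving, u(k) = -k³ + 2k² + 8k + 7.
Then u(10) = -713.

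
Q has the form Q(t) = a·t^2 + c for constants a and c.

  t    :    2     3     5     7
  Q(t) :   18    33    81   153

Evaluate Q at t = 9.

249

From Q(2) = 18 and Q(3) = 33: 4a + c = 18 and 9a + c = 33.
Subtracting: 5a = 15, so a = 3; then c = 18 − 3·4 = 6.
So Q(t) = 3t² + 6, and Q(9) = 249.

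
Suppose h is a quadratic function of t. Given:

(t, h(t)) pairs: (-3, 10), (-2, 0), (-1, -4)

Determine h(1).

Write h(t) = at² + bt + c; the 3 given values yield a linear system in the 3 coefficients.
Solving, h(t) = 3t² + 5t - 2.
Then h(1) = 6.

6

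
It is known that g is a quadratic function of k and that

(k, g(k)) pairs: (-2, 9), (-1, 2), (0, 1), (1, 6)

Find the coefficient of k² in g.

First differences: -7, -1, 5. Second differences: 6, 6.
Level-2 differences are constant, so g has degree 2.
Fitting a degree-2 polynomial gives g(k) = 3k² + 2k + 1.
The coefficient of k² is 3.

3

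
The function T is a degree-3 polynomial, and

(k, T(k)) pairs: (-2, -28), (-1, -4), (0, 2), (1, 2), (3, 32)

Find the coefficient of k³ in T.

2

Write T(k) = ak³ + bk² + ck + d; the 5 given values yield a linear system in the 4 coefficients.
Solving, T(k) = 2k³ - 3k² + k + 2.
The coefficient of k³ is 2.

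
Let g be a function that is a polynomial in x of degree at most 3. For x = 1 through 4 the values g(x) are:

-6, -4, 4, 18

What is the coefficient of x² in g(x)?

First differences: 2, 8, 14. Second differences: 6, 6.
Level-2 differences are constant, so g has degree 2.
Fitting a degree-2 polynomial gives g(x) = 3x² - 7x - 2.
The coefficient of x² is 3.

3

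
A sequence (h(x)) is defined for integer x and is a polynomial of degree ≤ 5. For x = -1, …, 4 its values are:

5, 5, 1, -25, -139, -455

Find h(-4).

First differences: 0, -4, -26, -114, -316. Second differences: -4, -22, -88, -202. Third differences: -18, -66, -114. Fourth differences: -48, -48.
Level-4 differences are constant, so h has degree 4.
Fitting a degree-4 polynomial gives h(x) = -2x^4 + x³ - 3x + 5.
Then h(-4) = -559.

-559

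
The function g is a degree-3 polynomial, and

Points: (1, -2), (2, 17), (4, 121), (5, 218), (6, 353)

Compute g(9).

1046

Write g(k) = ak³ + bk² + ck + d; the 5 given values yield a linear system in the 4 coefficients.
Solving, g(k) = k³ + 4k² - 7.
Then g(9) = 1046.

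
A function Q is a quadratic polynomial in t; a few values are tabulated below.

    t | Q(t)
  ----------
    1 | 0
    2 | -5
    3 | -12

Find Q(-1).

4

Write Q(t) = at² + bt + c; the 3 given values yield a linear system in the 3 coefficients.
Solving, Q(t) = -t² - 2t + 3.
Then Q(-1) = 4.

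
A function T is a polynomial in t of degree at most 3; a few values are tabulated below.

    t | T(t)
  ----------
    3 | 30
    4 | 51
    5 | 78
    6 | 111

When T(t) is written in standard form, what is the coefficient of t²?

3

First differences: 21, 27, 33. Second differences: 6, 6.
Level-2 differences are constant, so T has degree 2.
Fitting a degree-2 polynomial gives T(t) = 3t² + 3.
The coefficient of t² is 3.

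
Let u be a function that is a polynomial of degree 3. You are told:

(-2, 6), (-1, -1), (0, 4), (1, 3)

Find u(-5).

Write u(t) = at³ + bt² + ct + d; the 4 given values yield a linear system in the 4 coefficients.
Solving, u(t) = -3t³ - 3t² + 5t + 4.
Then u(-5) = 279.

279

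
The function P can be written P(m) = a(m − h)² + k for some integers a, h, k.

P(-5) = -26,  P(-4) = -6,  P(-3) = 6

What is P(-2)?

First differences 20, 12; second difference -8 = 2a, so a = -4.
Expanding, the m-coefficient is −2ah = 8h; matching it to the data gives h = -2, and then k = 10.
So P(m) = -4(m + 2)² + 10.
P(-2) = -4·0² + 10 = 10.

10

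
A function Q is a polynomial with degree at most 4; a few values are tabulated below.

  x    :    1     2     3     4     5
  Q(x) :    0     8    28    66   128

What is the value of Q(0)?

-2

First differences: 8, 20, 38, 62. Second differences: 12, 18, 24. Third differences: 6, 6.
Level-3 differences are constant, so Q has degree 3.
Fitting a degree-3 polynomial gives Q(x) = x³ + x - 2.
Then Q(0) = -2.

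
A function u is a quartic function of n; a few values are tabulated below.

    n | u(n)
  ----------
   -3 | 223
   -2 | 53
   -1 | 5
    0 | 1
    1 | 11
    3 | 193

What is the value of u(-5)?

Write u(n) = an^4 + bn³ + cn² + dn + e; the 6 given values yield a linear system in the 5 coefficients.
Solving, u(n) = 2n^4 - n³ + 5n² + 4n + 1.
Then u(-5) = 1481.

1481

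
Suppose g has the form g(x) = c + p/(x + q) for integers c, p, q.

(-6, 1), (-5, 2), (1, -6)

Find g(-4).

4

(g(x) − c)(x + q) = p for each data point; the three points give a linear system in c and q, then p follows.
Solving: c = -2, q = 2, p = -12, so g(x) = -2 − 12/(x + 2).
Then g(-4) = -2 − 12/(-2) = 4.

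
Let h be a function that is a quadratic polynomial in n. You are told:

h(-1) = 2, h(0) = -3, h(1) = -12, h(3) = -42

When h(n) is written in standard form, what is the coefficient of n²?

-2

Write h(n) = an² + bn + c; the 4 given values yield a linear system in the 3 coefficients.
Solving, h(n) = -2n² - 7n - 3.
The coefficient of n² is -2.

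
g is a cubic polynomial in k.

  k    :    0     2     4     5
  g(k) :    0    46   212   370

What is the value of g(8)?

1288

Write g(k) = ak³ + bk² + ck + d; the 4 given values yield a linear system in the 4 coefficients.
Solving, g(k) = 2k³ + 3k² + 9k.
Then g(8) = 1288.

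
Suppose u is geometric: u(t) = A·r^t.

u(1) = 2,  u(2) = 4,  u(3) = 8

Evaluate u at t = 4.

Consecutive ratio: 4/2 = 2, and 8/4 = 2, so r = 2.
Then A·2^1 = 2 gives A = 1, and u(t) = 1·2^t.
u(4) = 1·2^4 = 16.

16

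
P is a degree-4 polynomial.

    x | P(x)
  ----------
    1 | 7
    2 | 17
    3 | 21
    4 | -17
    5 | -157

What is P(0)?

Write P(x) = ax^4 + bx³ + cx² + dx + e; the 5 given values yield a linear system in the 5 coefficients.
Solving, P(x) = -x^4 + 4x³ - 2x² + 3x + 3.
The constant term is P(0) = 3.

3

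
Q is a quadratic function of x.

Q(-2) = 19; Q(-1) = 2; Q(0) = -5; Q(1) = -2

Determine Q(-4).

83

First differences: -17, -7, 3. Second differences: 10, 10.
Level-2 differences are constant, so Q has degree 2.
Fitting a degree-2 polynomial gives Q(x) = 5x² - 2x - 5.
Then Q(-4) = 83.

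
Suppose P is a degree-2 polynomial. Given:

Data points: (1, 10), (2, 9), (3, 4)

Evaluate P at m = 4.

-5

Write P(m) = am² + bm + c; the 3 given values yield a linear system in the 3 coefficients.
Solving, P(m) = -2m² + 5m + 7.
Then P(4) = -5.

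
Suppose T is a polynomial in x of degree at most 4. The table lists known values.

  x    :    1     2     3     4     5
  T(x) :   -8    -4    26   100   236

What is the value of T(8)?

1196

First differences: 4, 30, 74, 136. Second differences: 26, 44, 62. Third differences: 18, 18.
Level-3 differences are constant, so T has degree 3.
Fitting a degree-3 polynomial gives T(x) = 3x³ - 5x² - 2x - 4.
Then T(8) = 1196.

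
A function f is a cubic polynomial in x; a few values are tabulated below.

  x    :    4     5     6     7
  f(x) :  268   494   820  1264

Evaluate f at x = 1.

Write f(x) = ax³ + bx² + cx + d; the 4 given values yield a linear system in the 4 coefficients.
Solving, f(x) = 3x³ + 5x² - 2x + 4.
Then f(1) = 10.

10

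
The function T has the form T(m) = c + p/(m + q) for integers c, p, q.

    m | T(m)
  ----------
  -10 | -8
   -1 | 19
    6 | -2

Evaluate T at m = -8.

(T(m) − c)(m + q) = p for each data point; the three points give a linear system in c and q, then p follows.
Solving: c = -5, q = 2, p = 24, so T(m) = -5 + 24/(m + 2).
Then T(-8) = -5 + 24/(-6) = -9.

-9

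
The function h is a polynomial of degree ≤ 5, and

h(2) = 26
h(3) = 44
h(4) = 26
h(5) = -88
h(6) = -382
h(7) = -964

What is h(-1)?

First differences: 18, -18, -114, -294, -582. Second differences: -36, -96, -180, -288. Third differences: -60, -84, -108. Fourth differences: -24, -24.
Level-4 differences are constant, so h has degree 4.
Fitting a degree-4 polynomial gives h(n) = -n^4 + 4n³ + n² + 2n + 2.
Then h(-1) = -4.

-4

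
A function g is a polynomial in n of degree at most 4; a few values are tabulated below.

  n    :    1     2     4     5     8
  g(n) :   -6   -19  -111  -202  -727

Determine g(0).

-7

Write g(n) = an^4 + bn³ + cn² + dn + e; the 5 given values yield a linear system in the 5 coefficients.
Solving, the leading coefficient vanishes, and g(n) = -n³ - 4n² + 6n - 7.
Then g(0) = -7.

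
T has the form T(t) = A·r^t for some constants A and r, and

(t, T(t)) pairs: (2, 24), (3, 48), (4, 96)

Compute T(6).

Consecutive ratio: 48/24 = 2, and 96/48 = 2, so r = 2.
Then A·2^2 = 24 gives A = 6, and T(t) = 6·2^t.
T(6) = 6·2^6 = 384.

384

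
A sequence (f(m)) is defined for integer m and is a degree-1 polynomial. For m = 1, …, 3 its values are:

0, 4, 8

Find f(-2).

First differences: 4, 4.
Level-1 differences are constant, so f has degree 1.
Fitting a degree-1 polynomial gives f(m) = 4m - 4.
Then f(-2) = -12.

-12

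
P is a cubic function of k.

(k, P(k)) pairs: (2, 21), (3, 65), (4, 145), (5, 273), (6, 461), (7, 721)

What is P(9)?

First differences: 44, 80, 128, 188, 260. Second differences: 36, 48, 60, 72. Third differences: 12, 12, 12.
Level-3 differences are constant, so P has degree 3.
Fitting a degree-3 polynomial gives P(k) = 2k³ + 6k - 7.
Then P(9) = 1505.

1505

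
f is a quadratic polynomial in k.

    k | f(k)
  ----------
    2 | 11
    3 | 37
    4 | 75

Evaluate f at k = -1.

Write f(k) = ak² + bk + c; the 3 given values yield a linear system in the 3 coefficients.
Solving, f(k) = 6k² - 4k - 5.
Then f(-1) = 5.

5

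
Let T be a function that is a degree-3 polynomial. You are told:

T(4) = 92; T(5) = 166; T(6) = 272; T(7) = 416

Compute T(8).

Write T(k) = ak³ + bk² + ck + d; the 4 given values yield a linear system in the 4 coefficients.
Solving, T(k) = k³ + k² + 4k - 4.
Then T(8) = 604.

604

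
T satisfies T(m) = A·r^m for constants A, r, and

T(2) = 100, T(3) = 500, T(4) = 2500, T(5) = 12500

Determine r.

5

Consecutive ratio: 500/100 = 5, and 2500/500 = 5, so r = 5.
Then A·5^2 = 100 gives A = 4, and T(m) = 4·5^m.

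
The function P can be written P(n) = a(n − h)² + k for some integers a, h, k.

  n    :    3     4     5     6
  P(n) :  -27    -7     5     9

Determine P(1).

-91

First differences 20, 12, 4; second difference -8 = 2a, so a = -4.
Expanding, the n-coefficient is −2ah = 8h; matching it to the data gives h = 6, and then k = 9.
So P(n) = -4(n − 6)² + 9.
P(1) = -4·(-5)² + 9 = -91.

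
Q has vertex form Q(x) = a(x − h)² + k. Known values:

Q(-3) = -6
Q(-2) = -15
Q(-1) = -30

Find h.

First differences -9, -15; second difference -6 = 2a, so a = -3.
Expanding, the x-coefficient is −2ah = 6h; matching it to the data gives h = -4, and then k = -3.
So Q(x) = -3(x + 4)² − 3.
Hence h = -4.

-4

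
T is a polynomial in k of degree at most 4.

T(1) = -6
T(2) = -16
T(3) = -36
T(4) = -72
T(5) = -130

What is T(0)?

Write T(k) = ak^4 + bk³ + ck² + dk + e; the 5 given values yield a linear system in the 5 coefficients.
Solving, the leading coefficient vanishes, and T(k) = -k³ + k² - 6k.
The constant term is T(0) = 0.

0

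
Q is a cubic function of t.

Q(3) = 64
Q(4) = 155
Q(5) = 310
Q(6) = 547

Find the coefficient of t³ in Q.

3

Write Q(t) = at³ + bt² + ct + d; the 4 given values yield a linear system in the 4 coefficients.
Solving, Q(t) = 3t³ - 4t² + 8t - 5.
The coefficient of t³ is 3.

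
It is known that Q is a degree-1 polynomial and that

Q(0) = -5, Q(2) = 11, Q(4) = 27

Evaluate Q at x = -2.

Write Q(x) = ax + b; the 3 given values yield a linear system in the 2 coefficients.
Solving, Q(x) = 8x - 5.
Then Q(-2) = -21.

-21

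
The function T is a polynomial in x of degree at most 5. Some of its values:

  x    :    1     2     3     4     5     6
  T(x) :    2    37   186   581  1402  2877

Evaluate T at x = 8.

First differences: 35, 149, 395, 821, 1475. Second differences: 114, 246, 426, 654. Third differences: 132, 180, 228. Fourth differences: 48, 48.
Level-4 differences are constant, so T has degree 4.
Fitting a degree-4 polynomial gives T(x) = 2x^4 + 2x³ - 5x² + 6x - 3.
Then T(8) = 8941.

8941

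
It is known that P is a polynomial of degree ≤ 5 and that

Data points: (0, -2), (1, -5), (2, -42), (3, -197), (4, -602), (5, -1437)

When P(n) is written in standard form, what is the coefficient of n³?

-2

Write P(n) = an^5 + bn^4 + cn³ + dn² + en + p; the 6 given values yield a linear system in the 6 coefficients.
Solving, the leading coefficient vanishes, and P(n) = -2n^4 - 2n³ + 3n² - 2n - 2.
The coefficient of n³ is -2.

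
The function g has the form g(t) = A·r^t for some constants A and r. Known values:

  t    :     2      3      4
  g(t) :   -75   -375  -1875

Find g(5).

Consecutive ratio: -375/(-75) = 5, and -1875/(-375) = 5, so r = 5.
Then A·5^2 = -75 gives A = -3, and g(t) = -3·5^t.
g(5) = -3·5^5 = -9375.

-9375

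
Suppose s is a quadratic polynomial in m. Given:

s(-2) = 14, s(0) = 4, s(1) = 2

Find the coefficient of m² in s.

Write s(m) = am² + bm + c; the 3 given values yield a linear system in the 3 coefficients.
Solving, s(m) = m² - 3m + 4.
The coefficient of m² is 1.

1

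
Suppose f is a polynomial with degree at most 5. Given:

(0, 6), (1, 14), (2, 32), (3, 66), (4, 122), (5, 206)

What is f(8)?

First differences: 8, 18, 34, 56, 84. Second differences: 10, 16, 22, 28. Third differences: 6, 6, 6.
Level-3 differences are constant, so f has degree 3.
Fitting a degree-3 polynomial gives f(x) = x³ + 2x² + 5x + 6.
Then f(8) = 686.

686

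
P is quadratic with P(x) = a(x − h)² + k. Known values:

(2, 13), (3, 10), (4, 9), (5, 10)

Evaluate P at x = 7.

First differences -3, -1, 1; second difference 2 = 2a, so a = 1.
Expanding, the x-coefficient is −2ah = -2h; matching it to the data gives h = 4, and then k = 9.
So P(x) = 1(x − 4)² + 9.
P(7) = 1·3² + 9 = 18.

18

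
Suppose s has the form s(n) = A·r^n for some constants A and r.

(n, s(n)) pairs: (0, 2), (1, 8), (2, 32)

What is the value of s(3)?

128

Consecutive ratio: 8/2 = 4, and 32/8 = 4, so r = 4.
Then A·4^0 = 2 gives A = 2, and s(n) = 2·4^n.
s(3) = 2·4^3 = 128.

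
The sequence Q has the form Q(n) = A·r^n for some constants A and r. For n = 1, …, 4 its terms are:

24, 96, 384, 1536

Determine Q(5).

Consecutive ratio: 96/24 = 4, and 384/96 = 4, so r = 4.
Then A·4^1 = 24 gives A = 6, and Q(n) = 6·4^n.
Q(5) = 6·4^5 = 6144.

6144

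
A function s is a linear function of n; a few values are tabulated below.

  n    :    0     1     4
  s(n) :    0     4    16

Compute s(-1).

Write s(n) = an + b; the 3 given values yield a linear system in the 2 coefficients.
Solving, s(n) = 4n.
Then s(-1) = -4.

-4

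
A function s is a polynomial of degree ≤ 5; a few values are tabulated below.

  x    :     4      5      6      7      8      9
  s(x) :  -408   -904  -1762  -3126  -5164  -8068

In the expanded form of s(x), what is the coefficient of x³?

-2

Write s(x) = ax^5 + bx^4 + cx³ + dx² + ex + p; the 6 given values yield a linear system in the 6 coefficients.
Solving, the leading coefficient vanishes, and s(x) = -x^4 - 2x³ - 5x - 4.
The coefficient of x³ is -2.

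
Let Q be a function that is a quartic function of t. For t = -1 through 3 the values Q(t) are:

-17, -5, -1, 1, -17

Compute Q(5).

-305

Write Q(t) = at^4 + bt³ + ct² + dt + e; the 5 given values yield a linear system in the 5 coefficients.
Solving, Q(t) = -t^4 + 3t³ - 3t² + 5t - 5.
Then Q(5) = -305.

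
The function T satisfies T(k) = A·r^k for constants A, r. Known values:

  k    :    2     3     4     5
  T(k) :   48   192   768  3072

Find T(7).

49152

Consecutive ratio: 192/48 = 4, and 768/192 = 4, so r = 4.
Then A·4^2 = 48 gives A = 3, and T(k) = 3·4^k.
T(7) = 3·4^7 = 49152.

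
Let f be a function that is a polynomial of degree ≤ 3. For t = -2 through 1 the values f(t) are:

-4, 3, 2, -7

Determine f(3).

-49

First differences: 7, -1, -9. Second differences: -8, -8.
Level-2 differences are constant, so f has degree 2.
Fitting a degree-2 polynomial gives f(t) = -4t² - 5t + 2.
Then f(3) = -49.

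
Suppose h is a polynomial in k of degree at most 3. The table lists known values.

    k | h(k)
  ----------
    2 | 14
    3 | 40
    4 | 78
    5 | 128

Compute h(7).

264

First differences: 26, 38, 50. Second differences: 12, 12.
Level-2 differences are constant, so h has degree 2.
Fitting a degree-2 polynomial gives h(k) = 6k² - 4k - 2.
Then h(7) = 264.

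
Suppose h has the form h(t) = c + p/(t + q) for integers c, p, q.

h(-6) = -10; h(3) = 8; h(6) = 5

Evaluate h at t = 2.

10

(h(t) − c)(t + q) = p for each data point; the three points give a linear system in c and q, then p follows.
Solving: c = 0, q = 2, p = 40, so h(t) = 40/(t + 2).
Then h(2) = 0 + 40/4 = 10.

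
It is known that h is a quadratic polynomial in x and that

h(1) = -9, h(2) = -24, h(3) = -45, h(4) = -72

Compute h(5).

-105

First differences: -15, -21, -27. Second differences: -6, -6.
Level-2 differences are constant, so h has degree 2.
Fitting a degree-2 polynomial gives h(x) = -3x² - 6x.
Then h(5) = -105.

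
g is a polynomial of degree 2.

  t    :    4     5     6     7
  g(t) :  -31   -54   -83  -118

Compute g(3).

-14

Write g(t) = at² + bt + c; the 4 given values yield a linear system in the 3 coefficients.
Solving, g(t) = -3t² + 4t + 1.
Then g(3) = -14.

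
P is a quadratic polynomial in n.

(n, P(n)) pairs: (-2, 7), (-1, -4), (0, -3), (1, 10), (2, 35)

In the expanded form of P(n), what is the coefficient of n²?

First differences: -11, 1, 13, 25. Second differences: 12, 12, 12.
Level-2 differences are constant, so P has degree 2.
Fitting a degree-2 polynomial gives P(n) = 6n² + 7n - 3.
The coefficient of n² is 6.

6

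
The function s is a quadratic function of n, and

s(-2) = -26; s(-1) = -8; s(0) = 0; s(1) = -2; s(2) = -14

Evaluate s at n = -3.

-54

Write s(n) = an² + bn + c; the 5 given values yield a linear system in the 3 coefficients.
Solving, s(n) = -5n² + 3n.
Then s(-3) = -54.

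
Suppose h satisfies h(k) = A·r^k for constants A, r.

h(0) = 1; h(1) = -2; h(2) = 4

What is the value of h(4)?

Consecutive ratio: -2/1 = -2, and 4/(-2) = -2, so r = -2.
Then A·(-2)^0 = 1 gives A = 1, and h(k) = 1·(-2)^k.
h(4) = 1·(-2)^4 = 16.

16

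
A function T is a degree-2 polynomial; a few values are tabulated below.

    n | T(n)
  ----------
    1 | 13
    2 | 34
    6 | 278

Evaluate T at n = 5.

Write T(n) = an² + bn + c; the 3 given values yield a linear system in the 3 coefficients.
Solving, T(n) = 8n² - 3n + 8.
Then T(5) = 193.

193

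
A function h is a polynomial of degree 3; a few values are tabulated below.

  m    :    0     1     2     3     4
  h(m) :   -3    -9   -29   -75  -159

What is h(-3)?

51

First differences: -6, -20, -46, -84. Second differences: -14, -26, -38. Third differences: -12, -12.
Level-3 differences are constant, so h has degree 3.
Fitting a degree-3 polynomial gives h(m) = -2m³ - m² - 3m - 3.
Then h(-3) = 51.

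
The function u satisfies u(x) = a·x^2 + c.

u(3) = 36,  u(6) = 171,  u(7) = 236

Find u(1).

From u(3) = 36 and u(6) = 171: 9a + c = 36 and 36a + c = 171.
Subtracting: 27a = 135, so a = 5; then c = 36 − 5·9 = -9.
So u(x) = 5x² − 9, and u(1) = -4.

-4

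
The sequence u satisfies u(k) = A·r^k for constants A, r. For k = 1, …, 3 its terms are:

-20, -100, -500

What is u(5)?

Consecutive ratio: -100/(-20) = 5, and -500/(-100) = 5, so r = 5.
Then A·5^1 = -20 gives A = -4, and u(k) = -4·5^k.
u(5) = -4·5^5 = -12500.

-12500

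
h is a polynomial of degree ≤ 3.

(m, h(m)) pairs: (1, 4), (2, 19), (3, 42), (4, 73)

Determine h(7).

214

Write h(m) = am³ + bm² + cm + d; the 4 given values yield a linear system in the 4 coefficients.
Solving, the leading coefficient vanishes, and h(m) = 4m² + 3m - 3.
Then h(7) = 214.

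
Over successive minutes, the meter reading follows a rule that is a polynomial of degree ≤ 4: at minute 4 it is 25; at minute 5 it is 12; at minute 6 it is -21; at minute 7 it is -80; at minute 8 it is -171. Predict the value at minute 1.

4

Write the value at t as s(t).
First differences: -13, -33, -59, -91. Second differences: -20, -26, -32. Third differences: -6, -6.
Level-3 differences are constant, so s has degree 3.
Fitting a degree-3 polynomial gives s(t) = -t³ + 5t² + 3t - 3.
Then s(1) = 4.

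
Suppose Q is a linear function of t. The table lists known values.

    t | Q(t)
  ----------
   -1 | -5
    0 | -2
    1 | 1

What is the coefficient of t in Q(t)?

3

First differences: 3, 3.
Level-1 differences are constant, so Q has degree 1.
Fitting a degree-1 polynomial gives Q(t) = 3t - 2.
The coefficient of t is 3.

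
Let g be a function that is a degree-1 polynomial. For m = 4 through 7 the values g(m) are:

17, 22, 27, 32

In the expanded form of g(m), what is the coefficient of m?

First differences: 5, 5, 5.
Level-1 differences are constant, so g has degree 1.
Fitting a degree-1 polynomial gives g(m) = 5m - 3.
The coefficient of m is 5.

5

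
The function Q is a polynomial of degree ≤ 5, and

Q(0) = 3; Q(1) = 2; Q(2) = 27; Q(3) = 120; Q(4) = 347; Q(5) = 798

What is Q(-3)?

102

First differences: -1, 25, 93, 227, 451. Second differences: 26, 68, 134, 224. Third differences: 42, 66, 90. Fourth differences: 24, 24.
Level-4 differences are constant, so Q has degree 4.
Fitting a degree-4 polynomial gives Q(k) = k^4 + k³ + 3k² - 6k + 3.
Then Q(-3) = 102.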